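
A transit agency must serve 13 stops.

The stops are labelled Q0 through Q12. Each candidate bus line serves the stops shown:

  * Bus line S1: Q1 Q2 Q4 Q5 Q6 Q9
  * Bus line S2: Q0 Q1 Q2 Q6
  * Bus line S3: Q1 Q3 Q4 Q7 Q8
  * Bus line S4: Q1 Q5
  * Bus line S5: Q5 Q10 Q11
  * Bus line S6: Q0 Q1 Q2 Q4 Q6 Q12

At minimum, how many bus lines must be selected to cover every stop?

4

S1 and S3 and S5 and S6 together: S1 ∪ S3 ∪ S5 ∪ S6 = {Q0, Q1, Q2, Q3, Q4, Q5, Q6, Q7, Q8, Q9, Q10, Q11, Q12} — every stop is covered.
Only S1 contains Q9, so S1 is forced; the remaining 7 stops need at least 3 more bus lines (each remaining bus line adds at most 3) — so at least 4 bus lines are needed, and 4 is optimal.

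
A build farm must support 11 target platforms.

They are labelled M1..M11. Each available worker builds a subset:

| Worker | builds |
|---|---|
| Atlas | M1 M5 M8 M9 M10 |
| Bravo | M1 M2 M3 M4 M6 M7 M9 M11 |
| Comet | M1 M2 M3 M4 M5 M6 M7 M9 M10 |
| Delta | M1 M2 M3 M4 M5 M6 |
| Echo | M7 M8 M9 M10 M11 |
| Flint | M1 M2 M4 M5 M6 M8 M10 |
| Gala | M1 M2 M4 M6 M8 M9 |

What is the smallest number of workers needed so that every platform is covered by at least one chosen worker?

2

Take {Comet, Echo}. Their union is {M1, M2, M3, M4, M5, M6, M7, M8, M9, M10, M11}, which is all 11 platforms.
No single worker has all 11 platforms (the largest, Comet, has 9), so 2 is optimal.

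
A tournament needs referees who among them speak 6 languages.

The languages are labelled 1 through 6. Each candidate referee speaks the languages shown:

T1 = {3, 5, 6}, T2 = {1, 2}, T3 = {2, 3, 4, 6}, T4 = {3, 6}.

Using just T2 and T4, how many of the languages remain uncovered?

2

Union of T2, T4 = {1, 2, 3, 6}.
Not covered: 4, 5 — 2 languages.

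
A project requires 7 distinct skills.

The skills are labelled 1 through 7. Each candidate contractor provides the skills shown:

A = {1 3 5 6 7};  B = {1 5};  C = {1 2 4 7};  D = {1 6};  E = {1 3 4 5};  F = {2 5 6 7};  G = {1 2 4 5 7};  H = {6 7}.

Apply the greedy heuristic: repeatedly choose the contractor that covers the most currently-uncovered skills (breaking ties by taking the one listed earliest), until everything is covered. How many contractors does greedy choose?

Greedy: pick A (covers 5 new) → pick C (covers 2 new). Total picks: 2.

2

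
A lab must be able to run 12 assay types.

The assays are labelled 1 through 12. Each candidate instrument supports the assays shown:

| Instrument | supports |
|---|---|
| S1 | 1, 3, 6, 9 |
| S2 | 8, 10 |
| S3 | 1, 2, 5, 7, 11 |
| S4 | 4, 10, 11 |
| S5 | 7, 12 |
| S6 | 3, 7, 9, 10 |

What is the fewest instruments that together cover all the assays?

S1 and S2 and S3 and S4 and S5 together: S1 ∪ S2 ∪ S3 ∪ S4 ∪ S5 = {1, 2, 3, 4, 5, 6, 7, 8, 9, 10, 11, 12} — every assay is covered.
No 4 of the 6 instruments cover everything (all 15 combinations miss at least one assay), so 5 is optimal.

5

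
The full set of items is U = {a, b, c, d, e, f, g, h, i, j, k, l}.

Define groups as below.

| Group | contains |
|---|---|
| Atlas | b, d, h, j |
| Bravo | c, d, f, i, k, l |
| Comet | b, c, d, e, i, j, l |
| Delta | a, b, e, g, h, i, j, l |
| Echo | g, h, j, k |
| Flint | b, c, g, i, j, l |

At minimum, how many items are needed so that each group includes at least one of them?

2

The 2 items {f, j} hit every group.
No single item lies in every group, so at least 2 are needed and 2 is optimal.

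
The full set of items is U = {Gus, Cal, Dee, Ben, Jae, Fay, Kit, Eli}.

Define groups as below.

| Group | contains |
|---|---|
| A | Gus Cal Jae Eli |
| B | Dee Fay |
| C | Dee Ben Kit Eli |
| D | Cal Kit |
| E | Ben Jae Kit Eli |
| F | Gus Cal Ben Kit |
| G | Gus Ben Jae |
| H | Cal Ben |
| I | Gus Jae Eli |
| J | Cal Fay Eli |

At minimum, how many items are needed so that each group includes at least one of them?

Take T = {Cal, Dee, Jae}. Each listed group contains at least one of these, so T is a hitting set of size 3.
The groups B, D, I are pairwise disjoint, so any hitting set needs a separate item for each — at least 3. Hence 3 is optimal.

3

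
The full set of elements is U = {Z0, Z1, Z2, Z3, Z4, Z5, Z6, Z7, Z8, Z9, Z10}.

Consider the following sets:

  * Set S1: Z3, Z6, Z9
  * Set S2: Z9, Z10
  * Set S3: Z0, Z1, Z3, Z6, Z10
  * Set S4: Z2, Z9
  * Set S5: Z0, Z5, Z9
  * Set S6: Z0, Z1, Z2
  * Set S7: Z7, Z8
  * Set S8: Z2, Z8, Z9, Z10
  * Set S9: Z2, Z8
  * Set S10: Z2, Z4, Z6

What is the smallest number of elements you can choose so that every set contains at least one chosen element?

The 4 elements {Z1, Z4, Z8, Z9} hit every set.
No choice of 3 elements meets every set, so 4 is the minimum.

4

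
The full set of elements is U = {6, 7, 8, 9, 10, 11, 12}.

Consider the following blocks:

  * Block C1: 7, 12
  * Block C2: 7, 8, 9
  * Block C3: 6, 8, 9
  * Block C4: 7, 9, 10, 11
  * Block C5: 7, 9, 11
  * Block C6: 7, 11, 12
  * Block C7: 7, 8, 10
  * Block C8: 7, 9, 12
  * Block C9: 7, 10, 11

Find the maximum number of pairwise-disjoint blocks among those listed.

C3, C6 are pairwise disjoint (C3={6,8,9}; C6={7,11,12}).
Every remaining block overlaps one of these, and no 3 of the listed blocks are pairwise disjoint, so 2 is the maximum.

2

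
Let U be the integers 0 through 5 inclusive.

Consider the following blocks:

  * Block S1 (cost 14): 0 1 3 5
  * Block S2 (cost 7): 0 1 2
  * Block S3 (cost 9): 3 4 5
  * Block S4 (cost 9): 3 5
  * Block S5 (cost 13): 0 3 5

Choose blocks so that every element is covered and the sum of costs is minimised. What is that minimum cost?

16

S2, S3 together cover every element (S2 ∪ S3 = {0, 1, 2, 3, 4, 5}); total cost 7 + 9 = 16.
No covering selection has total cost below 16.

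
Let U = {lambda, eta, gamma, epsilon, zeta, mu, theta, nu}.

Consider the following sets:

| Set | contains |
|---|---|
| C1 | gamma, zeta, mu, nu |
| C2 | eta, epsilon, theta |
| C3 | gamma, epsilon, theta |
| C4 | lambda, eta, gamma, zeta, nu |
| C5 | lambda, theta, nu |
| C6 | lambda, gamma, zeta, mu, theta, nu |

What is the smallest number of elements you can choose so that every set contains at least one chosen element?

Take H = {zeta, theta}. Each listed set contains at least one of these, so H is a hitting set of size 2.
The sets C1, C2 are pairwise disjoint, so any hitting set needs a separate element for each — at least 2. Hence 2 is optimal.

2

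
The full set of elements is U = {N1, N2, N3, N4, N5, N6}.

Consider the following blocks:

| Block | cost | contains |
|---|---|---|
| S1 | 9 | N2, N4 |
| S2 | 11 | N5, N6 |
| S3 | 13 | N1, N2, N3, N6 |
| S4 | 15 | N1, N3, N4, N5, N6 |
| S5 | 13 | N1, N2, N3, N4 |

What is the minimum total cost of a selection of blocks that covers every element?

24

S2, S5 together cover every element (S2 ∪ S5 = {N1, N2, N3, N4, N5, N6}); total cost 11 + 13 = 24.
No covering selection has total cost below 24.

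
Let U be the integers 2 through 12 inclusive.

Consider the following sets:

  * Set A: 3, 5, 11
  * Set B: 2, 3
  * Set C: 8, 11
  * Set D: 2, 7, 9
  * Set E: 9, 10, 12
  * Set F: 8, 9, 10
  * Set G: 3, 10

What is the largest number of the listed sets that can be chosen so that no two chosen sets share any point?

3

C, D, G are pairwise disjoint (C={8,11}; D={2,7,9}; G={3,10}).
Every remaining set overlaps one of these, and no 4 of the listed sets are pairwise disjoint, so 3 is the maximum.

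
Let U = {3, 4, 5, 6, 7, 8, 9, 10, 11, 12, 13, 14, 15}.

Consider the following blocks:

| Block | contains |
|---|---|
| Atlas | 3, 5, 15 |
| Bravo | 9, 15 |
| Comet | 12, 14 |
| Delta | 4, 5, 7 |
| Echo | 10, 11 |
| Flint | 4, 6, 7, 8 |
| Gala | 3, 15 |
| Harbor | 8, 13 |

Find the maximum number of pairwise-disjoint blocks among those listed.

Comet, Delta, Echo, Gala, Harbor are pairwise disjoint (Comet={12,14}; Delta={4,5,7}; Echo={10,11}; Gala={3,15}; Harbor={8,13}).
Every remaining block overlaps one of these, and no 6 of the listed blocks are pairwise disjoint, so 5 is the maximum.

5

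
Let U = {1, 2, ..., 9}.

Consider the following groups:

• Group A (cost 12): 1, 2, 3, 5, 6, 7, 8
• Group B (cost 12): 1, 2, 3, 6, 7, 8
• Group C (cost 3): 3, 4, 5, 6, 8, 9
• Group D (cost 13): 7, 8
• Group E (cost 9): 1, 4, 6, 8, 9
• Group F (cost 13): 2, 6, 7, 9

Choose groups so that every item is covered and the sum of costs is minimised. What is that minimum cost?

B, C together cover every item (B ∪ C = {1, 2, 3, 4, 5, 6, 7, 8, 9}); total cost 12 + 3 = 15.
No covering selection has total cost below 15.

15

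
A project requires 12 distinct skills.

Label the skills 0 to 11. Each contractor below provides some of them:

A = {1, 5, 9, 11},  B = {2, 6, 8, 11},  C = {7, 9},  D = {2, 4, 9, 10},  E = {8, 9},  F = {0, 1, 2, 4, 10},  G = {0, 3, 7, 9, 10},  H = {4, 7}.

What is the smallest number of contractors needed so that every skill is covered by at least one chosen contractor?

4

Take {A, B, D, G}. Their union is {0, 1, 2, 3, 4, 5, 6, 7, 8, 9, 10, 11}, which is all 12 skills.
No 3 of the 8 contractors cover everything (all 56 combinations miss at least one skill), so 4 is optimal.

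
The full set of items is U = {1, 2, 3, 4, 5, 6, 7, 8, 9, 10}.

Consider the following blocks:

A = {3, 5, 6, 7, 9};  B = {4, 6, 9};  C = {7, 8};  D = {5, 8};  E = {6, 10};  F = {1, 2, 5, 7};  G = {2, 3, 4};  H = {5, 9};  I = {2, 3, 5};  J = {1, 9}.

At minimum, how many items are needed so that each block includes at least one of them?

Take T = {2, 8, 9, 10}. Each listed block contains at least one of these, so T is a hitting set of size 4.
The blocks C, E, I, J are pairwise disjoint, so any hitting set needs a separate item for each — at least 4. Hence 4 is optimal.

4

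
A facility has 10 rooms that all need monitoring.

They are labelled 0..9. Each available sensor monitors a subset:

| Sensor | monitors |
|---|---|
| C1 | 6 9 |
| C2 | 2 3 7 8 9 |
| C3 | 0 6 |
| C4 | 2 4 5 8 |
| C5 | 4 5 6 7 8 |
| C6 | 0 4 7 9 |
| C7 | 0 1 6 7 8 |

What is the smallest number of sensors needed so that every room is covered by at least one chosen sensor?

C2 and C4 and C7 together: C2 ∪ C4 ∪ C7 = {0, 1, 2, 3, 4, 5, 6, 7, 8, 9} — every room is covered.
Only C7 contains 1, so C7 is forced; the remaining 5 rooms need at least 2 more sensors (each remaining sensor adds at most 3) — so at least 3 sensors are needed, and 3 is optimal.

3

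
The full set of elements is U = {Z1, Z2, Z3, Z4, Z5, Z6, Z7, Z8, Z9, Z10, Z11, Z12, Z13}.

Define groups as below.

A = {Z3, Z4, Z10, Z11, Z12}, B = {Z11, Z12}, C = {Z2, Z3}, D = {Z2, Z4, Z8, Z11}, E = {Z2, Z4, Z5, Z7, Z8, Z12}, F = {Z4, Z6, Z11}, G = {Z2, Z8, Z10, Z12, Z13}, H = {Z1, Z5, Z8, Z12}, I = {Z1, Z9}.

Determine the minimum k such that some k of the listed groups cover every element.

5

C, E, F, G, and I cover everything between them: the union {Z1, Z2, Z3, Z4, Z5, Z6, Z7, Z8, Z9, Z10, Z11, Z12, Z13} is all of U.
No 4 of the 9 groups cover everything (all 126 combinations miss at least one element), so 5 is optimal.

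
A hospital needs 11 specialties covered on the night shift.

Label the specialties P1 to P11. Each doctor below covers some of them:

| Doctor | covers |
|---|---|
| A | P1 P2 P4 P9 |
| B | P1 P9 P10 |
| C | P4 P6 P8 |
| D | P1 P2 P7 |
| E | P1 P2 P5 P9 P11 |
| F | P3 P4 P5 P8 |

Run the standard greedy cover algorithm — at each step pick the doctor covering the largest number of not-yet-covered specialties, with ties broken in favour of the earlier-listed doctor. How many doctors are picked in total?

5

Greedy: pick E (covers 5 new) → pick C (covers 3 new) → pick B (covers 1 new) → pick D (covers 1 new) → pick F (covers 1 new). Total picks: 5.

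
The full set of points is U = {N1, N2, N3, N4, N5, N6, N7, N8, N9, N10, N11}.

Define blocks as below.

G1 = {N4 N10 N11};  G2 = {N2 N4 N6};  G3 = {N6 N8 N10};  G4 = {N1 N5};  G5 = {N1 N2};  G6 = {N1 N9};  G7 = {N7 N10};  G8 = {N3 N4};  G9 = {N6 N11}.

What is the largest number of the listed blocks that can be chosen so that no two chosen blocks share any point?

4

G4, G7, G8, G9 are pairwise disjoint (G4={N1,N5}; G7={N7,N10}; G8={N3,N4}; G9={N6,N11}).
Every remaining block overlaps one of these, and no 5 of the listed blocks are pairwise disjoint, so 4 is the maximum.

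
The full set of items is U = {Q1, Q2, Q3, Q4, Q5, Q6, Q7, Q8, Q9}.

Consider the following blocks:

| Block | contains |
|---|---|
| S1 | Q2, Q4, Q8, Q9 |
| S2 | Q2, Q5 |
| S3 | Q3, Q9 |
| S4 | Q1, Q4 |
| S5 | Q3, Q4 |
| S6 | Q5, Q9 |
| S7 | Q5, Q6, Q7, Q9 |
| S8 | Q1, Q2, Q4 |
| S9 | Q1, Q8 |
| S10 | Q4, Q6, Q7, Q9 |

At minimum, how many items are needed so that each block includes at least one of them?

Take H = {Q1, Q2, Q3, Q9}. Each listed block contains at least one of these, so H is a hitting set of size 4.
No choice of 3 items meets every block, so 4 is the minimum.

4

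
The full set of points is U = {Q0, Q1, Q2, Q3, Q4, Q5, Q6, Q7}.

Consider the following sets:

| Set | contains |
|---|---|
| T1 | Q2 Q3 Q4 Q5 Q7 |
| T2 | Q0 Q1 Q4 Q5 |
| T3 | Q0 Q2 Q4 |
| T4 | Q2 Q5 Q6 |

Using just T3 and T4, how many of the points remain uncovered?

3

Union of T3, T4 = {Q0, Q2, Q4, Q5, Q6}.
Not covered: Q1, Q3, Q7 — 3 points.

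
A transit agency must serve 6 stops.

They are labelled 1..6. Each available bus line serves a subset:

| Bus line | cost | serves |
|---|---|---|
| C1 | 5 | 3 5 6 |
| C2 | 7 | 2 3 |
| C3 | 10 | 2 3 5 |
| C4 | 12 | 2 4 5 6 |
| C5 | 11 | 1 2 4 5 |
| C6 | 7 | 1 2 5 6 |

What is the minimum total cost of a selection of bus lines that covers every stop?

C1, C5 together cover every stop (C1 ∪ C5 = {1, 2, 3, 4, 5, 6}); total cost 5 + 11 = 16.
The greedy pick C1, C6, C5 costs 23; no covering selection beats 16.

16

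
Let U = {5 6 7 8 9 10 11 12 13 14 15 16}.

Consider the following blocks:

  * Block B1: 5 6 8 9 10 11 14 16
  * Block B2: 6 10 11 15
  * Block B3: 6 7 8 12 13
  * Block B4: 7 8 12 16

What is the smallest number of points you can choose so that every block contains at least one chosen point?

Take H = {10, 12}. Each listed block contains at least one of these, so H is a hitting set of size 2.
The blocks B2, B4 are pairwise disjoint, so any hitting set needs a separate point for each — at least 2. Hence 2 is optimal.

2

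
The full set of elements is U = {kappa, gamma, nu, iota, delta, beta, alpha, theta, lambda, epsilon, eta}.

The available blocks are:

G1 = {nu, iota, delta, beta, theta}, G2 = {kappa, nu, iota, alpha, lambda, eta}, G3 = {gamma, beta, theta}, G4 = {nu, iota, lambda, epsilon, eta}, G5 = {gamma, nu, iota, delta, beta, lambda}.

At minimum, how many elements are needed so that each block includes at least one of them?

2

H = {iota, beta} meets every block (each contains at least one member of H), and |H| = 2.
The blocks G3, G4 are pairwise disjoint, so any hitting set needs a separate element for each — at least 2. Hence 2 is optimal.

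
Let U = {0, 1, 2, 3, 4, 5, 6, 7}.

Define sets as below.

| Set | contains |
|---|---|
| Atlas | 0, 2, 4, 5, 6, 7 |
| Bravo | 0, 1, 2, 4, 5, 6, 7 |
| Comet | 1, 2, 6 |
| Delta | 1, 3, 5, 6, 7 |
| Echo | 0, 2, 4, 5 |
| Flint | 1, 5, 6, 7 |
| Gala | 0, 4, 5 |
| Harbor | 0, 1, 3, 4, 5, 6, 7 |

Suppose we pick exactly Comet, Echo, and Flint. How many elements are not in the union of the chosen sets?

1

Union of Comet, Echo, Flint = {0, 1, 2, 4, 5, 6, 7}.
Not covered: 3 — 1 element.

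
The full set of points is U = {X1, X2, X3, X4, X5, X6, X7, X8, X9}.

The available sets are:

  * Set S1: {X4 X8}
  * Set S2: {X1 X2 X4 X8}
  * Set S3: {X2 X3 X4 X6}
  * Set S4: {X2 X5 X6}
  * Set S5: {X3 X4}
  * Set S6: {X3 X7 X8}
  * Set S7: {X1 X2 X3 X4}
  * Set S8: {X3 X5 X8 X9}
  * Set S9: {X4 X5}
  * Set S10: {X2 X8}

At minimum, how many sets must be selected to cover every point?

4

S3, S6, S7, and S8 cover everything between them: the union {X1, X2, X3, X4, X5, X6, X7, X8, X9} is all of U.
No 3 of the 10 sets cover everything (all 120 combinations miss at least one point), so 4 is optimal.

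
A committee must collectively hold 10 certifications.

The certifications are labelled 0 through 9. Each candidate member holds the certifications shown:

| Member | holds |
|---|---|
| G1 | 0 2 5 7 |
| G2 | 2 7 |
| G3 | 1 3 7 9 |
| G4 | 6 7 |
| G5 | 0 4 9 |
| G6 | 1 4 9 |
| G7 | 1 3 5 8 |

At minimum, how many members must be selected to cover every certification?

Take {G1, G4, G5, G7}. Their union is {0, 1, 2, 3, 4, 5, 6, 7, 8, 9}, which is all 10 certifications.
No 3 of the 7 members cover everything (all 35 combinations miss at least one certification), so 4 is optimal.

4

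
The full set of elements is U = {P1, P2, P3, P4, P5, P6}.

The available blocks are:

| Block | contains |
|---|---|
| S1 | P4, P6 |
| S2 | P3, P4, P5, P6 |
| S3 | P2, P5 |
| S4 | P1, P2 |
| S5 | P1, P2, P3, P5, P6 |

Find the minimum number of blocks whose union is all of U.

2

S2 and S5 together: S2 ∪ S5 = {P1, P2, P3, P4, P5, P6} — every element is covered.
No single block has all 6 elements (the largest, S5, has 5), so 2 is optimal.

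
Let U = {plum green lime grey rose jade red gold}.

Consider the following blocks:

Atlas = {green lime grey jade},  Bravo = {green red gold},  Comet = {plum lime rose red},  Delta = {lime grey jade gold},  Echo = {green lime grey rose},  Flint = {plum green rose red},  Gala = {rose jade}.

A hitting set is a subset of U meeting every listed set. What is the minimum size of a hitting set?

3

The 3 items {green, jade, red} hit every block.
No choice of 2 items meets every block, so 3 is the minimum.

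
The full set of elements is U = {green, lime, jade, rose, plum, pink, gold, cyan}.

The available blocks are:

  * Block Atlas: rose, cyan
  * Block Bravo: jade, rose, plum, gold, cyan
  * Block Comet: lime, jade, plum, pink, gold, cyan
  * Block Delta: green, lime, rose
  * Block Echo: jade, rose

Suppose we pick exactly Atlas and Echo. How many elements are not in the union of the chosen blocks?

Union of Atlas, Echo = {jade, rose, cyan}.
Not covered: green, lime, plum, pink, gold — 5 elements.

5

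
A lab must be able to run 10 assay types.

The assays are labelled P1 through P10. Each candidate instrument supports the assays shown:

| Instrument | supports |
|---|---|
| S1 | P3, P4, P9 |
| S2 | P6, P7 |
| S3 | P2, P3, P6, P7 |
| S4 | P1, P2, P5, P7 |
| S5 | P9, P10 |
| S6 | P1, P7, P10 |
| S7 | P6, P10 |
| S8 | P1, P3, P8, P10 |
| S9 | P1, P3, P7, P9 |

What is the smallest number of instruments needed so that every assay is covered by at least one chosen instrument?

4

Take {S1, S3, S4, S8}. Their union is {P1, P2, P3, P4, P5, P6, P7, P8, P9, P10}, which is all 10 assays.
No 3 of the 9 instruments cover everything (all 84 combinations miss at least one assay), so 4 is optimal.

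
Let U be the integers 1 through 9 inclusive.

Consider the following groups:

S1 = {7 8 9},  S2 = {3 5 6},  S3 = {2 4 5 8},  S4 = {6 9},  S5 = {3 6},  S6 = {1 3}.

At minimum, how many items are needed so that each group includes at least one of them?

The 3 items {3, 6, 8} hit every group.
The groups S3, S4, S6 are pairwise disjoint, so any hitting set needs a separate item for each — at least 3. Hence 3 is optimal.

3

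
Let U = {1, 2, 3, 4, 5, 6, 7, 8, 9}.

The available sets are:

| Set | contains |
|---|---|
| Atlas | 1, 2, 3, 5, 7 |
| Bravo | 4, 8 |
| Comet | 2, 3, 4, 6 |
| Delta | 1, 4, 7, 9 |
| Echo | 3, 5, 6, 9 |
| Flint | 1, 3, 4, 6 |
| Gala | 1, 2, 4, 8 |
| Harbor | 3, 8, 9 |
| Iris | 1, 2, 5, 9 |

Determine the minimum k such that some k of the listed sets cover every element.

3

Take {Atlas, Echo, Gala}. Their union is {1, 2, 3, 4, 5, 6, 7, 8, 9}, which is all 9 elements.
No 2 of the 9 sets cover everything (all 36 combinations miss at least one element), so 3 is optimal.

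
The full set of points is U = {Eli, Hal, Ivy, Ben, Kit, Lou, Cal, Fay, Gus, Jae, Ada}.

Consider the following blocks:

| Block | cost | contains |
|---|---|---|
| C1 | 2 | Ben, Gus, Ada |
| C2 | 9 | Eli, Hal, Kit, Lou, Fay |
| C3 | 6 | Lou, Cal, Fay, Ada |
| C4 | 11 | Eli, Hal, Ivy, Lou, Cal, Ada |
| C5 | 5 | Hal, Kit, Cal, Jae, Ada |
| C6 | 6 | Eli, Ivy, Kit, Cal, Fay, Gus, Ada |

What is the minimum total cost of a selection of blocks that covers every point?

19

C1, C3, C5, C6 together cover every point (C1 ∪ C3 ∪ C5 ∪ C6 = {Eli, Hal, Ivy, Ben, Kit, Lou, Cal, Fay, Gus, Jae, Ada}); total cost 2 + 6 + 5 + 6 = 19.
No covering selection has total cost below 19.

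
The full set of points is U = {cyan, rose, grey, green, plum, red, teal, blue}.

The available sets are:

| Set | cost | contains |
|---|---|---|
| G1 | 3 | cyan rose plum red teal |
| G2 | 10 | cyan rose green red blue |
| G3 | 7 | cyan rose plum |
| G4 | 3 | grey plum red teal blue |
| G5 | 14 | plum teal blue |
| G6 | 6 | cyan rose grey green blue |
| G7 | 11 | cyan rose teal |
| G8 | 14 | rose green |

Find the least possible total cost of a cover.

G1, G6 together cover every point (G1 ∪ G6 = {cyan, rose, grey, green, plum, red, teal, blue}); total cost 3 + 6 = 9.
The greedy pick G1, G4, G6 costs 12; no covering selection beats 9.

9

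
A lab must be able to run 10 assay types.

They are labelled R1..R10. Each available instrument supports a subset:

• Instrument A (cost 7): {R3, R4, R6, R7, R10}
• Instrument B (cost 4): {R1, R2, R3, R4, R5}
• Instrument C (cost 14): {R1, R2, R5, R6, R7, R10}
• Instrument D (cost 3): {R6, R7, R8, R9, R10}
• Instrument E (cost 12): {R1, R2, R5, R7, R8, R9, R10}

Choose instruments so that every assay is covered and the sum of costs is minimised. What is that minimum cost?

B, D together cover every assay (B ∪ D = {R1, R2, R3, R4, R5, R6, R7, R8, R9, R10}); total cost 4 + 3 = 7.
No covering selection has total cost below 7.

7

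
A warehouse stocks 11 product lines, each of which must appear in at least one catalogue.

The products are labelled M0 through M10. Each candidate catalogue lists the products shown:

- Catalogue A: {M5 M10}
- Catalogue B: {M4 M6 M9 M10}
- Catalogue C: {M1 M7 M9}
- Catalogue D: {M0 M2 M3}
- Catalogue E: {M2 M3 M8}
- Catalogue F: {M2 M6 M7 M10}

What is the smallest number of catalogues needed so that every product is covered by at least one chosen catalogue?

A and B and C and D and E together: A ∪ B ∪ C ∪ D ∪ E = {M0, M1, M2, M3, M4, M5, M6, M7, M8, M9, M10} — every product is covered.
No 4 of the 6 catalogues cover everything (all 15 combinations miss at least one product), so 5 is optimal.

5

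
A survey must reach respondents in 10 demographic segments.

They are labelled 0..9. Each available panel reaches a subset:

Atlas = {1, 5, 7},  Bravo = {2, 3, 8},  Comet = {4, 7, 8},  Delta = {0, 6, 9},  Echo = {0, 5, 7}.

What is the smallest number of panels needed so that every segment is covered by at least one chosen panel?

Take {Atlas, Bravo, Comet, Delta}. Their union is {0, 1, 2, 3, 4, 5, 6, 7, 8, 9}, which is all 10 segments.
Each panel has at most 3 segments, and 3·3 = 9 < 10 — so at least 4 panels are needed, and 4 is optimal.

4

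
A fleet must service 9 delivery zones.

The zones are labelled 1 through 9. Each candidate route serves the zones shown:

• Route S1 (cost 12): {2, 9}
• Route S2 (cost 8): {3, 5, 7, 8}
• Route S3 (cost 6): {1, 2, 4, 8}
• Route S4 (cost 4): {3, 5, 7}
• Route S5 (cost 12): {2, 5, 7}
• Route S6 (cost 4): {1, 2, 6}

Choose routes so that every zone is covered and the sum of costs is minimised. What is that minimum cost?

26

S1, S3, S4, S6 together cover every zone (S1 ∪ S3 ∪ S4 ∪ S6 = {1, 2, 3, 4, 5, 6, 7, 8, 9}); total cost 12 + 6 + 4 + 4 = 26.
No covering selection has total cost below 26.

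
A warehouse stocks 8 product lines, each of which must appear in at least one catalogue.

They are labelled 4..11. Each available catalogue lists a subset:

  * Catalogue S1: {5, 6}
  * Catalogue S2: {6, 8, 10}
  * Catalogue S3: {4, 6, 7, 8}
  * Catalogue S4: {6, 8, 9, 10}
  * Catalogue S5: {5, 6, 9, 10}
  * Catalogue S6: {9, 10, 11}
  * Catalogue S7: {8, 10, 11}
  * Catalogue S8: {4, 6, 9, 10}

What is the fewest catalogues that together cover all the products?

S3 and S5 and S7 together: S3 ∪ S5 ∪ S7 = {4, 5, 6, 7, 8, 9, 10, 11} — every product is covered.
Only S3 contains 7, so S3 is forced; the remaining 4 products need at least 2 more catalogues (each remaining catalogue adds at most 3) — so at least 3 catalogues are needed, and 3 is optimal.

3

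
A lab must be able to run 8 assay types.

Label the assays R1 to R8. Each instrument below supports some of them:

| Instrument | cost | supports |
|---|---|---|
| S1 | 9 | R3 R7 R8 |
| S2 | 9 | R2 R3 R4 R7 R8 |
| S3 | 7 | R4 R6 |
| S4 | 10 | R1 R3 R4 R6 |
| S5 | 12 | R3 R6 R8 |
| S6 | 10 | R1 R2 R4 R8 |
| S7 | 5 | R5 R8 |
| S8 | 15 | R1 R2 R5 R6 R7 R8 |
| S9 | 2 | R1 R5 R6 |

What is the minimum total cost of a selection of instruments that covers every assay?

S2, S9 together cover every assay (S2 ∪ S9 = {R1, R2, R3, R4, R5, R6, R7, R8}); total cost 9 + 2 = 11.
No covering selection has total cost below 11.

11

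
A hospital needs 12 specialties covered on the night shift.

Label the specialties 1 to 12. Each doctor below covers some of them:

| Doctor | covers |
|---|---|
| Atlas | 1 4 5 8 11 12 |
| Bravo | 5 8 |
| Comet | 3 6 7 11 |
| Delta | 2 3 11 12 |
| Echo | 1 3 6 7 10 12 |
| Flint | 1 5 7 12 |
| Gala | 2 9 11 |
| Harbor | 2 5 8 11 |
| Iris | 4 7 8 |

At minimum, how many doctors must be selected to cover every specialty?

Take {Atlas, Echo, Gala}. Their union is {1, 2, 3, 4, 5, 6, 7, 8, 9, 10, 11, 12}, which is all 12 specialties.
Only Gala contains 9, so Gala is forced; the remaining 9 specialties need at least 2 more doctors (each remaining doctor adds at most 6) — so at least 3 doctors are needed, and 3 is optimal.

3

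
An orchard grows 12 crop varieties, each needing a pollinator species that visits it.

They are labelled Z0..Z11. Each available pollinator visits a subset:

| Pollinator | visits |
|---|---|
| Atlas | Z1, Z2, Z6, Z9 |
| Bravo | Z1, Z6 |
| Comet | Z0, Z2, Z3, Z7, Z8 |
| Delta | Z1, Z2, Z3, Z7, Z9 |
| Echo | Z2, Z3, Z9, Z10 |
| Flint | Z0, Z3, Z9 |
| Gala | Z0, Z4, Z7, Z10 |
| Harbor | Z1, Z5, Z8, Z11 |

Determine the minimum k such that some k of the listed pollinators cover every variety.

Take {Atlas, Flint, Gala, Harbor}. Their union is {Z0, Z1, Z2, Z3, Z4, Z5, Z6, Z7, Z8, Z9, Z10, Z11}, which is all 12 varieties.
No 3 of the 8 pollinators cover everything (all 56 combinations miss at least one variety), so 4 is optimal.

4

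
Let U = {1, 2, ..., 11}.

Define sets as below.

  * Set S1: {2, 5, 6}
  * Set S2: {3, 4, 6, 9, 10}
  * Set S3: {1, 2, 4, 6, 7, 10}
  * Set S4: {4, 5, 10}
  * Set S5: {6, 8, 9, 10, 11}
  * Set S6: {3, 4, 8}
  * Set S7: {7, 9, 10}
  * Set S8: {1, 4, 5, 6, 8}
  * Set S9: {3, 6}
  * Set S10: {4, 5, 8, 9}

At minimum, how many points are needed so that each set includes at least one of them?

Take H = {4, 6, 9}. Each listed set contains at least one of these, so H is a hitting set of size 3.
The sets S1, S6, S7 are pairwise disjoint, so any hitting set needs a separate point for each — at least 3. Hence 3 is optimal.

3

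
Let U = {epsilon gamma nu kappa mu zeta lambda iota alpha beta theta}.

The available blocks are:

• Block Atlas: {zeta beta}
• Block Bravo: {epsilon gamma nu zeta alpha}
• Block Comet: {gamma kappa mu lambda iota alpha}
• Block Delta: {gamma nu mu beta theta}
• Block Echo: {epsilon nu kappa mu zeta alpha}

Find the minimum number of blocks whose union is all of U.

Bravo and Comet and Delta together: Bravo ∪ Comet ∪ Delta = {epsilon, gamma, nu, kappa, mu, zeta, lambda, iota, alpha, beta, theta} — every item is covered.
Only Comet contains lambda, so Comet is forced; the remaining 5 items need at least 2 more blocks (each remaining block adds at most 3) — so at least 3 blocks are needed, and 3 is optimal.

3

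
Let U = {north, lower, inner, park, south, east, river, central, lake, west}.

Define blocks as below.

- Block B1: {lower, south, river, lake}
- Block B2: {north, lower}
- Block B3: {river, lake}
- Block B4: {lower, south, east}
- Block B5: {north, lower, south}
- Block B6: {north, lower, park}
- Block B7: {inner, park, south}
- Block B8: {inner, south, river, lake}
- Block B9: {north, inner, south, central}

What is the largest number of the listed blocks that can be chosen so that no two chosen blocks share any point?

B2, B3, B7 are pairwise disjoint (B2={north,lower}; B3={river,lake}; B7={inner,park,south}).
Every remaining block overlaps one of these, and no 4 of the listed blocks are pairwise disjoint, so 3 is the maximum.

3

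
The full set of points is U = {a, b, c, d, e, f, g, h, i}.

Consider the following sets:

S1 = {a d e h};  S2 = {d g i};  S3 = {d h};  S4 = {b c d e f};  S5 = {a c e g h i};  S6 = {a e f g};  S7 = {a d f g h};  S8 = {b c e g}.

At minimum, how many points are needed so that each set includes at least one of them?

2

T = {d, g} meets every set (each contains at least one member of T), and |T| = 2.
The sets S3, S6 are pairwise disjoint, so any hitting set needs a separate point for each — at least 2. Hence 2 is optimal.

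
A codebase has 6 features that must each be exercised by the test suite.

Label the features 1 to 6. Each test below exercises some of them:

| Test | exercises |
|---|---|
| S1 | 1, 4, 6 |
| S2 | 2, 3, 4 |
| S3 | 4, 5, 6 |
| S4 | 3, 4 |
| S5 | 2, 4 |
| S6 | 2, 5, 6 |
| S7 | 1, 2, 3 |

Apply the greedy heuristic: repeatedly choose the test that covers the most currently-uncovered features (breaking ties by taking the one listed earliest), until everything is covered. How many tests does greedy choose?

Greedy: pick S1 (covers 3 new) → pick S2 (covers 2 new) → pick S3 (covers 1 new). Total picks: 3.
(The true minimum cover uses only 2 tests, so greedy is not optimal here.)

3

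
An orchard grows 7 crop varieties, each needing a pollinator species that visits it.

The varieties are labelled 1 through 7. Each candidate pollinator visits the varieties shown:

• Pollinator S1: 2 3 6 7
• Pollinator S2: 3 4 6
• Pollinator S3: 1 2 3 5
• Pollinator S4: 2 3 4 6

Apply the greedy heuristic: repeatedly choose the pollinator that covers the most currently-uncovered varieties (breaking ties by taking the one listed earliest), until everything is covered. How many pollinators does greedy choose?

Greedy: pick S1 (covers 4 new) → pick S3 (covers 2 new) → pick S2 (covers 1 new). Total picks: 3.

3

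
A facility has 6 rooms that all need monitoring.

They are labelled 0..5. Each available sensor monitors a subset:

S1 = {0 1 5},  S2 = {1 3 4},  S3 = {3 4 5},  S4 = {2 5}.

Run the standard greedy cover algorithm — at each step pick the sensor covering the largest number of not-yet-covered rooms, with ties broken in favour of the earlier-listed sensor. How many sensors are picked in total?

Greedy: pick S1 (covers 3 new) → pick S2 (covers 2 new) → pick S4 (covers 1 new). Total picks: 3.

3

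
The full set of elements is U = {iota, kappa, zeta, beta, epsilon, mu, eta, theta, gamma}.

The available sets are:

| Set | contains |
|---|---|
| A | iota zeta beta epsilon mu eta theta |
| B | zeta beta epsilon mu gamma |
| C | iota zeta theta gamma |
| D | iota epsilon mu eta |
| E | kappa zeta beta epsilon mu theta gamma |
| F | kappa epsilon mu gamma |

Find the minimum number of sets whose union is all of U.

Take {A, F}. Their union is {iota, kappa, zeta, beta, epsilon, mu, eta, theta, gamma}, which is all 9 elements.
No single set has all 9 elements (the largest, A, has 7), so 2 is optimal.

2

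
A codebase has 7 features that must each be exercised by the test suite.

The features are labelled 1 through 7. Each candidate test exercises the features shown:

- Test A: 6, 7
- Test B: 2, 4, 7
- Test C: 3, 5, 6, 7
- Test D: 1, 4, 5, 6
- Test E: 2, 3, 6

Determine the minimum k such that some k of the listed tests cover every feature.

3

Take {B, C, D}. Their union is {1, 2, 3, 4, 5, 6, 7}, which is all 7 features.
Only D contains 1, so D is forced; the remaining 3 features need at least 2 more tests (each remaining test adds at most 2) — so at least 3 tests are needed, and 3 is optimal.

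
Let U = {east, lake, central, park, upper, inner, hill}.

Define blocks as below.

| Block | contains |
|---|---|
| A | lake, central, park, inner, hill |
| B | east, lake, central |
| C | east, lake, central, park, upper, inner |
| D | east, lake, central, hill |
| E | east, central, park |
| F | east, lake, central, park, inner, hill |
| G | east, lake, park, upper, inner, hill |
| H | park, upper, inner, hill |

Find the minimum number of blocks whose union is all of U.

2

Take {A, G}. Their union is {east, lake, central, park, upper, inner, hill}, which is all 7 items.
No single block has all 7 items (the largest, C, has 6), so 2 is optimal.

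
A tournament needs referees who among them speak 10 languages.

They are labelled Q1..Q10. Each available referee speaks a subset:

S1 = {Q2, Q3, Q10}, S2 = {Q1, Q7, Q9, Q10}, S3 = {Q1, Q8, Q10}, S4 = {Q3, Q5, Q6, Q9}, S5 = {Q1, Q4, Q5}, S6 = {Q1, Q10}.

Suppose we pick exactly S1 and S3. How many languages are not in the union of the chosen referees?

5

Union of S1, S3 = {Q1, Q2, Q3, Q8, Q10}.
Not covered: Q4, Q5, Q6, Q7, Q9 — 5 languages.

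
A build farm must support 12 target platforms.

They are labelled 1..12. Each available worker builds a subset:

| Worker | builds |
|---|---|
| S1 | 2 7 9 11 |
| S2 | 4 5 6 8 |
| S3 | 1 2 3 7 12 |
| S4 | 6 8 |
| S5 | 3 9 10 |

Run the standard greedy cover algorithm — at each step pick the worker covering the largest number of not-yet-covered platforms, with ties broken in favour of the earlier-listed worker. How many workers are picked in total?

Greedy: pick S3 (covers 5 new) → pick S2 (covers 4 new) → pick S1 (covers 2 new) → pick S5 (covers 1 new). Total picks: 4.

4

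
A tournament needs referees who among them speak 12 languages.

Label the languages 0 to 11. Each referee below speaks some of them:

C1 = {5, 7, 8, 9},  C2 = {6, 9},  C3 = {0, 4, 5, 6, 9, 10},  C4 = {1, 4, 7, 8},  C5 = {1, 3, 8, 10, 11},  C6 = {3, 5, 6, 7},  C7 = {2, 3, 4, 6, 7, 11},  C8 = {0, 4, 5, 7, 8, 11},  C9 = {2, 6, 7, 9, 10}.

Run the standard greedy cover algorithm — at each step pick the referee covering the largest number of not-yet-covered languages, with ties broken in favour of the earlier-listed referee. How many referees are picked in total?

Greedy: pick C3 (covers 6 new) → pick C5 (covers 4 new) → pick C7 (covers 2 new). Total picks: 3.

3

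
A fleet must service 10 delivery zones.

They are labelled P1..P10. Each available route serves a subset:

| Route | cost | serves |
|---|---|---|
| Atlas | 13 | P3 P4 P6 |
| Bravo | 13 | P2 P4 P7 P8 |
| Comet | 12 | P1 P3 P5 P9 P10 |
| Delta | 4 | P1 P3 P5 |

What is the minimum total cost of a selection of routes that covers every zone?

38

Atlas, Bravo, Comet together cover every zone (Atlas ∪ Bravo ∪ Comet = {P1, P2, P3, P4, P5, P6, P7, P8, P9, P10}); total cost 13 + 13 + 12 = 38.
The greedy pick Delta, Bravo, Comet, Atlas costs 42; no covering selection beats 38.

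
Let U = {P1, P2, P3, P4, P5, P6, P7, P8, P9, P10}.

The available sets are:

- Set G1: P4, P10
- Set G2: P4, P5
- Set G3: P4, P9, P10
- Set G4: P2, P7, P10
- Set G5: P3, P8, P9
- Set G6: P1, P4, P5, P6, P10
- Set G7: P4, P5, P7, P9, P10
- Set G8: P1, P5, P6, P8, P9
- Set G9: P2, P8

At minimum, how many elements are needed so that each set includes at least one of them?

H = {P2, P4, P9} meets every set (each contains at least one member of H), and |H| = 3.
The sets G2, G4, G5 are pairwise disjoint, so any hitting set needs a separate element for each — at least 3. Hence 3 is optimal.

3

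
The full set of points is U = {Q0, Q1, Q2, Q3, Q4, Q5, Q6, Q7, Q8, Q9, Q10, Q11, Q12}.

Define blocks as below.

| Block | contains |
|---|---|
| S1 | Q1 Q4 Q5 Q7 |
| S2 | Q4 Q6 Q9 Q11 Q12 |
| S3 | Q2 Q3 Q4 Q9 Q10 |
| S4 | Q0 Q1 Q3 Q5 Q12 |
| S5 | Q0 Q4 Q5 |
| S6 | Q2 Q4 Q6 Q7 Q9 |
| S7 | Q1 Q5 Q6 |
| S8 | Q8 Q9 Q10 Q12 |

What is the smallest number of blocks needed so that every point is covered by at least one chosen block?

4

Take {S2, S4, S6, S8}. Their union is {Q0, Q1, Q2, Q3, Q4, Q5, Q6, Q7, Q8, Q9, Q10, Q11, Q12}, which is all 13 points.
Only S8 contains Q8, so S8 is forced; the remaining 9 points need at least 3 more blocks (each remaining block adds at most 4) — so at least 4 blocks are needed, and 4 is optimal.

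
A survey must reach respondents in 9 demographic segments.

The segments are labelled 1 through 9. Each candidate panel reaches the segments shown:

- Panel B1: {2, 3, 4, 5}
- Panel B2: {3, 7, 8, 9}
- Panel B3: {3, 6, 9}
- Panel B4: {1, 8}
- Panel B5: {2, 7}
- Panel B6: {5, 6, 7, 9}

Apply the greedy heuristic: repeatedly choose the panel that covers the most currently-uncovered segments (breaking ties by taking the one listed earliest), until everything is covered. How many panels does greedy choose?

4

Greedy: pick B1 (covers 4 new) → pick B2 (covers 3 new) → pick B3 (covers 1 new) → pick B4 (covers 1 new). Total picks: 4.
(The true minimum cover uses only 3 panels, so greedy is not optimal here.)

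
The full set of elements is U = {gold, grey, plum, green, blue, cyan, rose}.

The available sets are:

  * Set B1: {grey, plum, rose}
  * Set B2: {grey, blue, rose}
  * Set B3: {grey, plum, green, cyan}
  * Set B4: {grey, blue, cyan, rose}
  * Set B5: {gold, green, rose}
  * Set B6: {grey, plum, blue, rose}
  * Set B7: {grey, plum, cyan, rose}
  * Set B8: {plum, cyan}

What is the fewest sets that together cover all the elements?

B5, B6, and B8 cover everything between them: the union {gold, grey, plum, green, blue, cyan, rose} is all of U.
Only B5 contains gold, so B5 is forced; the remaining 4 elements need at least 2 more sets (each remaining set adds at most 3) — so at least 3 sets are needed, and 3 is optimal.

3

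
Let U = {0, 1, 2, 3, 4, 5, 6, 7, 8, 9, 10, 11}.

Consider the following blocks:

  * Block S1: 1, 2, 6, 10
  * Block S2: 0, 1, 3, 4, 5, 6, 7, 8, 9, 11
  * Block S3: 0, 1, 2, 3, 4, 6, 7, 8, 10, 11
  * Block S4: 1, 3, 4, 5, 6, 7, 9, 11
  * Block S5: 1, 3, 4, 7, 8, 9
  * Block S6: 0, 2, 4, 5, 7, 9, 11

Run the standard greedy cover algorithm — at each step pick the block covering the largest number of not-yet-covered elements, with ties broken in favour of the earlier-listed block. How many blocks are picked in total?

2

Greedy: pick S2 (covers 10 new) → pick S1 (covers 2 new). Total picks: 2.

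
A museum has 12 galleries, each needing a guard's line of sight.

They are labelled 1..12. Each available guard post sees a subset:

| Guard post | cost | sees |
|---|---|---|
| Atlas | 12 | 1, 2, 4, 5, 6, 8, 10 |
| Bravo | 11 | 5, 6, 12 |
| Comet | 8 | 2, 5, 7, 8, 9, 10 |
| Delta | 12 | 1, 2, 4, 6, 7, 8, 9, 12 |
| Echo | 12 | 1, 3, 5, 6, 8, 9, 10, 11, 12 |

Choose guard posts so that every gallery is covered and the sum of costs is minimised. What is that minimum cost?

24

Delta, Echo together cover every gallery (Delta ∪ Echo = {1, 2, 3, 4, 5, 6, 7, 8, 9, 10, 11, 12}); total cost 12 + 12 = 24.
The greedy pick Comet, Echo, Atlas costs 32; no covering selection beats 24.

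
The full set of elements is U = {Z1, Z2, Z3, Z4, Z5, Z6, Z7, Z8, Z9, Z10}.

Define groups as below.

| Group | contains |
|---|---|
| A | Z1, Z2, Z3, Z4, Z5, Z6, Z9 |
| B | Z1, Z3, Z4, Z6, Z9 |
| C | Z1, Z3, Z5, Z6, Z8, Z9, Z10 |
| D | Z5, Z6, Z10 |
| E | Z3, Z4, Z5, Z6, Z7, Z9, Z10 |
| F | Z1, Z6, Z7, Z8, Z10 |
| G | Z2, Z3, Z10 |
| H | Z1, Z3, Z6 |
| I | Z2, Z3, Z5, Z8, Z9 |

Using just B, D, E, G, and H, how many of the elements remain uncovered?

Union of B, D, E, G, H = {Z1, Z2, Z3, Z4, Z5, Z6, Z7, Z9, Z10}.
Not covered: Z8 — 1 element.

1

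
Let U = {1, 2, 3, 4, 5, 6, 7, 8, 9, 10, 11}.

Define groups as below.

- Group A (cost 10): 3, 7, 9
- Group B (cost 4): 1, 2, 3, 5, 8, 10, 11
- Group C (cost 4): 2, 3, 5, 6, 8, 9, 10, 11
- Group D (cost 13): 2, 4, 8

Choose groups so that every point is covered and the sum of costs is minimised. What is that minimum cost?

31

A, B, C, D together cover every point (A ∪ B ∪ C ∪ D = {1, 2, 3, 4, 5, 6, 7, 8, 9, 10, 11}); total cost 10 + 4 + 4 + 13 = 31.
No covering selection has total cost below 31.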